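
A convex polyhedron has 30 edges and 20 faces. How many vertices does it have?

Here V − E + F = 2.
V = 2 + E − F = 2 + 30 − 20 = 12.

12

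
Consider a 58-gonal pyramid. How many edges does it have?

A pyramid on an n-gon base has one n-gon and n triangles: V = 58 + 1 = 59, E = 2·58 = 116, F = 58 + 1 = 59.

116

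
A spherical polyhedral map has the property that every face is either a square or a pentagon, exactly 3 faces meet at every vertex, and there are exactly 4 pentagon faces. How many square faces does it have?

Let x be the number of squares; then F = 4 + x.
Edge–face incidences: 2E = 5·4 + 4·x = 20 + 4x.
Every vertex has degree 3, so 3V = 2E.
Euler: V − E + F = 2 ⇒ (2E)/3 − E + (4 + x) = 2.
Multiply by 6: 2·(2E) − 3·(2E) + 6·(4 + x) = 12, i.e. 24 + 6x − (20 + 4x) = 12.
Collecting terms: 2x + 4 = 12, so 2x = 8, so x = 4.
Then 2E = 20 + 4·4 = 36, so E = 18, V = 2E/3 = 12, F = 4 + 4 = 8.

4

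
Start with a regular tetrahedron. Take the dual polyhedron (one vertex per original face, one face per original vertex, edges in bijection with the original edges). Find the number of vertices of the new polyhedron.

The base solid has V = 4, E = 6, F = 4.
The dual swaps V and F and preserves E: V′ = F = 4, E′ = E = 6, F′ = V = 4.

4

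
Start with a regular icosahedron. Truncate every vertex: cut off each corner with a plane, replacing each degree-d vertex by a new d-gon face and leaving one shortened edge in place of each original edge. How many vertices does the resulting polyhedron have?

60

The base solid has V = 12, E = 30, F = 20.
Truncation replaces each original edge-end by a new vertex, so V′ = 2E = 60.
Each original edge survives, and each old vertex of degree d contributes d new edges; summing degrees gives Σd = 2E, so E′ = E + 2E = 3E = 90.
Each original face survives and each original vertex becomes one new face: F′ = F + V = 32.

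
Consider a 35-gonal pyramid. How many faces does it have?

36

A pyramid on an n-gon base has one n-gon and n triangles: V = 35 + 1 = 36, E = 2·35 = 70, F = 35 + 1 = 36.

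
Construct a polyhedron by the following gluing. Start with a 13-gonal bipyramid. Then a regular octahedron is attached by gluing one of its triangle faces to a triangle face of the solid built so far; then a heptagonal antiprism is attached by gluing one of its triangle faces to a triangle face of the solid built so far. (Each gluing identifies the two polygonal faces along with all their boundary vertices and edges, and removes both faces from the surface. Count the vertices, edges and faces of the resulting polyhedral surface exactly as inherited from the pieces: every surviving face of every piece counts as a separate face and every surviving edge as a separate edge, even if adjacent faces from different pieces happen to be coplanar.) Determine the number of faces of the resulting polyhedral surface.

46

A 13-gonal bipyramid: V=15, E=39, F=26.
Attach a regular octahedron (V=6, E=12, F=8) along a 3-gon: merge 3 vertices and 3 edges, delete both glued faces → V=18, E=48, F=32.
Attach a heptagonal antiprism (V=14, E=28, F=16) along a 3-gon: merge 3 vertices and 3 edges, delete both glued faces → V=29, E=73, F=46.
Check: V − E + F = 29 − 73 + 46 = 2.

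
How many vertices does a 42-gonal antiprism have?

An antiprism on an n-gon has two n-gon caps and 2n triangles: V = 2·42 = 84, E = 4·42 = 168, F = 2·42 + 2 = 86.

84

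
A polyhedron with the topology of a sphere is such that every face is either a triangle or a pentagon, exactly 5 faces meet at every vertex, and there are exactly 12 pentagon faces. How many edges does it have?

150

Let x be the number of triangles; then F = 12 + x.
Edge–face incidences: 2E = 5·12 + 3·x = 60 + 3x.
Every vertex has degree 5, so 5V = 2E.
Euler: V − E + F = 2 ⇒ (2E)/5 − E + (12 + x) = 2.
Multiply by 10: 2·(2E) − 5·(2E) + 10·(12 + x) = 20, i.e. 120 + 10x − 3·(60 + 3x) = 20.
Collecting terms: x − 60 = 20, so x = 80.
Then 2E = 60 + 3·80 = 300, so E = 150, V = 2E/5 = 60, F = 12 + 80 = 92.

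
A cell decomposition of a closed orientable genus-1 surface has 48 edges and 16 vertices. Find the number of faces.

For a closed orientable surface of genus 1, χ = 2 − 2·1 = 0.
F = 0 − V + E = 0 − 16 + 48 = 32.

32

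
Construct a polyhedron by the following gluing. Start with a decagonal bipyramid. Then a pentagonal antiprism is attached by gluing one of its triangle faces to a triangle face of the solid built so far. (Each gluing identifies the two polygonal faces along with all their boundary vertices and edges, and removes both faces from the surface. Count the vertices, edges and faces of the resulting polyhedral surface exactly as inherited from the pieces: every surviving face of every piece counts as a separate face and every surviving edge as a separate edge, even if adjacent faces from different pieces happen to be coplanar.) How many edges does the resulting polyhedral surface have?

A decagonal bipyramid: V=12, E=30, F=20.
Attach a pentagonal antiprism (V=10, E=20, F=12) along a 3-gon: merge 3 vertices and 3 edges, delete both glued faces → V=19, E=47, F=30.
Check: V − E + F = 19 − 47 + 30 = 2.

47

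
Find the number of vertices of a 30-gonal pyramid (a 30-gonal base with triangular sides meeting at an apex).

31

A pyramid on an n-gon base has one n-gon and n triangles: V = 30 + 1 = 31, E = 2·30 = 60, F = 30 + 1 = 31.
Check: V − E + F = 31 − 60 + 31 = 2.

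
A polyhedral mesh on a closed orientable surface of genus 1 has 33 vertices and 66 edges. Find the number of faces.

33

For a closed orientable surface of genus 1, χ = 2 − 2·1 = 0.
F = 0 − V + E = 0 − 33 + 66 = 33.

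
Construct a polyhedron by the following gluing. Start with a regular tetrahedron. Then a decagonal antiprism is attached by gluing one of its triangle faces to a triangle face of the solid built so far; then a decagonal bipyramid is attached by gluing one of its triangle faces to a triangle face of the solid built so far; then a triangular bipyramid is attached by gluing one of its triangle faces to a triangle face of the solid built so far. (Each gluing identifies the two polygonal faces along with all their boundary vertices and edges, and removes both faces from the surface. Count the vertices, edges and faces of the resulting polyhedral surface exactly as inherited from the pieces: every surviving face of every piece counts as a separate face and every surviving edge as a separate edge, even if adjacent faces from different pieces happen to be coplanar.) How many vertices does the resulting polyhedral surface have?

A regular tetrahedron: V=4, E=6, F=4.
Attach a decagonal antiprism (V=20, E=40, F=22) along a 3-gon: merge 3 vertices and 3 edges, delete both glued faces → V=21, E=43, F=24.
Attach a decagonal bipyramid (V=12, E=30, F=20) along a 3-gon: merge 3 vertices and 3 edges, delete both glued faces → V=30, E=70, F=42.
Attach a triangular bipyramid (V=5, E=9, F=6) along a 3-gon: merge 3 vertices and 3 edges, delete both glued faces → V=32, E=76, F=46.
Check: V − E + F = 32 − 76 + 46 = 2.

32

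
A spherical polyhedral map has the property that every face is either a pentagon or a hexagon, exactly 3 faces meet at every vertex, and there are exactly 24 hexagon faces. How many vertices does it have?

Let x be the number of pentagons; then F = 24 + x.
Edge–face incidences: 2E = 6·24 + 5·x = 144 + 5x.
Every vertex has degree 3, so 3V = 2E.
Euler: V − E + F = 2 ⇒ (2E)/3 − E + (24 + x) = 2.
Multiply by 6: 2·(2E) − 3·(2E) + 6·(24 + x) = 12, i.e. 144 + 6x − (144 + 5x) = 12.
Collecting terms: x = 12.
Then 2E = 144 + 5·12 = 204, so E = 102, V = 2E/3 = 68, F = 24 + 12 = 36.

68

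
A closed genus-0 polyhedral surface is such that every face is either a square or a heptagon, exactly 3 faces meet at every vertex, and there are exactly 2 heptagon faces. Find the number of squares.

7

Let x be the number of squares; then F = 2 + x.
Edge–face incidences: 2E = 7·2 + 4·x = 14 + 4x.
Every vertex has degree 3, so 3V = 2E.
Euler: V − E + F = 2 ⇒ (2E)/3 − E + (2 + x) = 2.
Multiply by 6: 2·(2E) − 3·(2E) + 6·(2 + x) = 12, i.e. 12 + 6x − (14 + 4x) = 12.
Collecting terms: 2x − 2 = 12, so 2x = 14, so x = 7.
Then 2E = 14 + 4·7 = 42, so E = 21, V = 2E/3 = 14, F = 2 + 7 = 9.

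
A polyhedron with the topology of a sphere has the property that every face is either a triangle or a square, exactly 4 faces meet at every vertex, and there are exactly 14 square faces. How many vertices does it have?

20

Let x be the number of triangles; then F = 14 + x.
Edge–face incidences: 2E = 4·14 + 3·x = 56 + 3x.
Every vertex has degree 4, so 4V = 2E.
Euler: V − E + F = 2 ⇒ (2E)/4 − E + (14 + x) = 2.
Multiply by 8: 2·(2E) − 4·(2E) + 8·(14 + x) = 16, i.e. 112 + 8x − 2·(56 + 3x) = 16.
Collecting terms: 2x = 16, so x = 8.
Then 2E = 56 + 3·8 = 80, so E = 40, V = 2E/4 = 20, F = 14 + 8 = 22.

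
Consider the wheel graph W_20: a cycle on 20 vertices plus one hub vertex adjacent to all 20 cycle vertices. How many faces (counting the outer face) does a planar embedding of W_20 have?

21

W_20 has V = 20 + 1 = 21 vertices and E = 2·20 = 40 edges.
By Euler's formula F = 2 − V + E = 2 − 21 + 40 = 21.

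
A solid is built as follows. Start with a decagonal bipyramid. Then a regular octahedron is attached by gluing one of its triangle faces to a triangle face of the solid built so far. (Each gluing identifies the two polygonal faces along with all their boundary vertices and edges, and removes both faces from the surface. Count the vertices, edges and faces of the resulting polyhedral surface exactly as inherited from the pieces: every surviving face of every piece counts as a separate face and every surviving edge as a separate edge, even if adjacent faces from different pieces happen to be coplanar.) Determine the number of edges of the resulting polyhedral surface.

A decagonal bipyramid: V=12, E=30, F=20.
Attach a regular octahedron (V=6, E=12, F=8) along a 3-gon: merge 3 vertices and 3 edges, delete both glued faces → V=15, E=39, F=26.
Check: V − E + F = 15 − 39 + 26 = 2.

39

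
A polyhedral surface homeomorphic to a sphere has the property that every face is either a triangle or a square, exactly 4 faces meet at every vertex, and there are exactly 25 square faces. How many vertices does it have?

Let x be the number of triangles; then F = 25 + x.
Edge–face incidences: 2E = 4·25 + 3·x = 100 + 3x.
Every vertex has degree 4, so 4V = 2E.
Euler: V − E + F = 2 ⇒ (2E)/4 − E + (25 + x) = 2.
Multiply by 8: 2·(2E) − 4·(2E) + 8·(25 + x) = 16, i.e. 200 + 8x − 2·(100 + 3x) = 16.
Collecting terms: 2x = 16, so x = 8.
Then 2E = 100 + 3·8 = 124, so E = 62, V = 2E/4 = 31, F = 25 + 8 = 33.

31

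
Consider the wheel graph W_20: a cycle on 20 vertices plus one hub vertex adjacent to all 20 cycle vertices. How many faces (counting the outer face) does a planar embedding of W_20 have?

W_20 has V = 20 + 1 = 21 vertices and E = 2·20 = 40 edges.
By Euler's formula F = 2 − V + E = 2 − 21 + 40 = 21.

21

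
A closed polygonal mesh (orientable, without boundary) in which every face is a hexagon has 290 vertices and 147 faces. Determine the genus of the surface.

3

Every face is a hexagon, so 2E = 6·147 = 882, giving E = 441.
χ = V − E + F = 290 − 441 + 147 = -4.
For a closed orientable surface χ = 2 − 2g, so g = (2 − (-4))/2 = 3.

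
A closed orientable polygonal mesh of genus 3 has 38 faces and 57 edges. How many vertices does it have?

For a closed orientable surface of genus 3, χ = 2 − 2·3 = -4.
V = -4 + E − F = -4 + 57 − 38 = 15.

15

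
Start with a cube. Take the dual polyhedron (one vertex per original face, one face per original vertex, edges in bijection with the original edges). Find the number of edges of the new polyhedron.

The base solid has V = 8, E = 12, F = 6.
The dual swaps V and F and preserves E: V′ = F = 6, E′ = E = 12, F′ = V = 8.

12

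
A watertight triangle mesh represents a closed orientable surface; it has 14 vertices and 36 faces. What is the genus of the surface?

3

Every face is a triangle, so 2E = 3·36 = 108, giving E = 54.
χ = V − E + F = 14 − 54 + 36 = -4.
For a closed orientable surface χ = 2 − 2g, so g = (2 − (-4))/2 = 3.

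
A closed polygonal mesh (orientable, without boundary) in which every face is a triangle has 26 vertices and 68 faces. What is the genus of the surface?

5

Every face is a triangle, so 2E = 3·68 = 204, giving E = 102.
χ = V − E + F = 26 − 102 + 68 = -8.
For a closed orientable surface χ = 2 − 2g, so g = (2 − (-8))/2 = 5.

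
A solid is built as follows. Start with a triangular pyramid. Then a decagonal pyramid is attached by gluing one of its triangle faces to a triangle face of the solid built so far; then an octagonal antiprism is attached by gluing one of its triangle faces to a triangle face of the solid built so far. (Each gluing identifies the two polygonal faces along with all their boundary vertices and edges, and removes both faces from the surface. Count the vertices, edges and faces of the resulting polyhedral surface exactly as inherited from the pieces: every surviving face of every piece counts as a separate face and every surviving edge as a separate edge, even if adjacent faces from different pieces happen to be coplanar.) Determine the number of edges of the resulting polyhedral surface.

52

A triangular pyramid: V=4, E=6, F=4.
Attach a decagonal pyramid (V=11, E=20, F=11) along a 3-gon: merge 3 vertices and 3 edges, delete both glued faces → V=12, E=23, F=13.
Attach an octagonal antiprism (V=16, E=32, F=18) along a 3-gon: merge 3 vertices and 3 edges, delete both glued faces → V=25, E=52, F=29.
Check: V − E + F = 25 − 52 + 29 = 2.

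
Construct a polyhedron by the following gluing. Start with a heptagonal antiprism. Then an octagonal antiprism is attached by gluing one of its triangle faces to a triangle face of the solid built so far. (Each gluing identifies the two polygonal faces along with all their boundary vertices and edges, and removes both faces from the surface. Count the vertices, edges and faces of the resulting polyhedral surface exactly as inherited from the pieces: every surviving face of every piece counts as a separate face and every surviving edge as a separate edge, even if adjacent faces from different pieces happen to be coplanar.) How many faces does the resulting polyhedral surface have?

32

A heptagonal antiprism: V=14, E=28, F=16.
Attach an octagonal antiprism (V=16, E=32, F=18) along a 3-gon: merge 3 vertices and 3 edges, delete both glued faces → V=27, E=57, F=32.
Check: V − E + F = 27 − 57 + 32 = 2.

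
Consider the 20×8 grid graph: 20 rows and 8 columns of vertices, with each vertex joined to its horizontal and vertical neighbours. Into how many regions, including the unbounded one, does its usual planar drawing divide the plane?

134

The grid has V = 20·8 = 160 vertices and E = 20·7 + 8·19 = 292 edges.
F = 2 − V + E = 2 − 160 + 292 = 134.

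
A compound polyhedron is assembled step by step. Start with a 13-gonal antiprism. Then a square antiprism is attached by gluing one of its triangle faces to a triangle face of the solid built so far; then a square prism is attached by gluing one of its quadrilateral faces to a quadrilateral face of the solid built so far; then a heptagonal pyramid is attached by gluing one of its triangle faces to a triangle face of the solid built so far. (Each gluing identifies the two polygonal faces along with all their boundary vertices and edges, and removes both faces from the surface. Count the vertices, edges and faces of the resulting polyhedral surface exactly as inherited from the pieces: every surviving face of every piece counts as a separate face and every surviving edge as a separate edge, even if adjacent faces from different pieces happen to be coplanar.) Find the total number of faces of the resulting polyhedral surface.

A 13-gonal antiprism: V=26, E=52, F=28.
Attach a square antiprism (V=8, E=16, F=10) along a 3-gon: merge 3 vertices and 3 edges, delete both glued faces → V=31, E=65, F=36.
Attach a square prism (V=8, E=12, F=6) along a 4-gon: merge 4 vertices and 4 edges, delete both glued faces → V=35, E=73, F=40.
Attach a heptagonal pyramid (V=8, E=14, F=8) along a 3-gon: merge 3 vertices and 3 edges, delete both glued faces → V=40, E=84, F=46.
Check: V − E + F = 40 − 84 + 46 = 2.

46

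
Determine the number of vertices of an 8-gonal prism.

16

A prism on an n-gon has two n-gon bases and n rectangular sides: V = 2·8 = 16, E = 3·8 = 24, F = 8 + 2 = 10.
Check: V − E + F = 16 − 24 + 10 = 2.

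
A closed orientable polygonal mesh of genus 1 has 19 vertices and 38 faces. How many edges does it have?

For a closed orientable surface of genus 1, χ = 2 − 2·1 = 0.
E = V + F − (0) = 19 + 38 − (0) = 57.

57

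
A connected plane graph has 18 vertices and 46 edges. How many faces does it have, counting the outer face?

Euler's formula for a connected plane graph: V − E + F = 2, so F = 2 − 18 + 46 = 30.

30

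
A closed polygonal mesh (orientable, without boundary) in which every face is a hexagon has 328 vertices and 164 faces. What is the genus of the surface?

Every face is a hexagon, so 2E = 6·164 = 984, giving E = 492.
χ = V − E + F = 328 − 492 + 164 = 0.
For a closed orientable surface χ = 2 − 2g, so g = (2 − (0))/2 = 1.

1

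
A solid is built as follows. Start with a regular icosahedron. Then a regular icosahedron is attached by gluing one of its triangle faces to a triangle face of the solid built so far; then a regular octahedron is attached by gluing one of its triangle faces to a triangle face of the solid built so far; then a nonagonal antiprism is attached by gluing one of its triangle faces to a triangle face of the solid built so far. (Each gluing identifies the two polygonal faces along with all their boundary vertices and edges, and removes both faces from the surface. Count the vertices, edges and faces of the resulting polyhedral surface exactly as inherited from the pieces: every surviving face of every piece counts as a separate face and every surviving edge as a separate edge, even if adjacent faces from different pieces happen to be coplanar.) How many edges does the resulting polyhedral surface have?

99

A regular icosahedron: V=12, E=30, F=20.
Attach a regular icosahedron (V=12, E=30, F=20) along a 3-gon: merge 3 vertices and 3 edges, delete both glued faces → V=21, E=57, F=38.
Attach a regular octahedron (V=6, E=12, F=8) along a 3-gon: merge 3 vertices and 3 edges, delete both glued faces → V=24, E=66, F=44.
Attach a nonagonal antiprism (V=18, E=36, F=20) along a 3-gon: merge 3 vertices and 3 edges, delete both glued faces → V=39, E=99, F=62.
Check: V − E + F = 39 − 99 + 62 = 2.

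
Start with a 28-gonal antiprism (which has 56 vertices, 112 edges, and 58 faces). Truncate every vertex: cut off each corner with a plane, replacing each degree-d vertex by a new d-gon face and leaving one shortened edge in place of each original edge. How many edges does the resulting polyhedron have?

Truncation replaces each original edge-end by a new vertex, so V′ = 2E = 224.
Each original edge survives, and each old vertex of degree d contributes d new edges; summing degrees gives Σd = 2E, so E′ = E + 2E = 3E = 336.
Each original face survives and each original vertex becomes one new face: F′ = F + V = 114.

336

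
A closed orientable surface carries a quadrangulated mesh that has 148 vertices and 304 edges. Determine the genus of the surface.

3

Every face is a square and each edge borders two faces, so 4F = 2·304, giving F = 152.
χ = V − E + F = 148 − 304 + 152 = -4.
For a closed orientable surface χ = 2 − 2g, so g = (2 − (-4))/2 = 3.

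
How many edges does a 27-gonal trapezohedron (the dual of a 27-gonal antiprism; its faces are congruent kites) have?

108

The n-trapezohedron (dual of the n-antiprism) has V = 2·27 + 2 = 56, E = 4·27 = 108, F = 2·27 = 54.
Check: V − E + F = 56 − 108 + 54 = 2.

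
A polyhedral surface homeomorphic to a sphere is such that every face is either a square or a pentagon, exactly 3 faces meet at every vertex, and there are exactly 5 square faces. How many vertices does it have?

Let x be the number of pentagons; then F = 5 + x.
Edge–face incidences: 2E = 4·5 + 5·x = 20 + 5x.
Every vertex has degree 3, so 3V = 2E.
Euler: V − E + F = 2 ⇒ (2E)/3 − E + (5 + x) = 2.
Multiply by 6: 2·(2E) − 3·(2E) + 6·(5 + x) = 12, i.e. 30 + 6x − (20 + 5x) = 12.
Collecting terms: x + 10 = 12, so x = 2.
Then 2E = 20 + 5·2 = 30, so E = 15, V = 2E/3 = 10, F = 5 + 2 = 7.

10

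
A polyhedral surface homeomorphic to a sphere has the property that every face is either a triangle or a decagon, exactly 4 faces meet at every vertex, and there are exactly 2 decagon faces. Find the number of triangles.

Let x be the number of triangles; then F = 2 + x.
Edge–face incidences: 2E = 10·2 + 3·x = 20 + 3x.
Every vertex has degree 4, so 4V = 2E.
Euler: V − E + F = 2 ⇒ (2E)/4 − E + (2 + x) = 2.
Multiply by 8: 2·(2E) − 4·(2E) + 8·(2 + x) = 16, i.e. 16 + 8x − 2·(20 + 3x) = 16.
Collecting terms: 2x − 24 = 16, so 2x = 40, so x = 20.
Then 2E = 20 + 3·20 = 80, so E = 40, V = 2E/4 = 20, F = 2 + 20 = 22.

20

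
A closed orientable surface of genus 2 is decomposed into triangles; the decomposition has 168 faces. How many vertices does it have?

χ = 2 − 2·2 = -2, and every face is a triangle so 3F = 2E.
E = 3·168/2 = 252. Then V = -2 + E − F = -2 + 252 − 168 = 82.

82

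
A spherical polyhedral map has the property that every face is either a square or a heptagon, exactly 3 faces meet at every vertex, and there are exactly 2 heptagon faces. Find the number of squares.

7

Let x be the number of squares; then F = 2 + x.
Edge–face incidences: 2E = 7·2 + 4·x = 14 + 4x.
Every vertex has degree 3, so 3V = 2E.
Euler: V − E + F = 2 ⇒ (2E)/3 − E + (2 + x) = 2.
Multiply by 6: 2·(2E) − 3·(2E) + 6·(2 + x) = 12, i.e. 12 + 6x − (14 + 4x) = 12.
Collecting terms: 2x − 2 = 12, so 2x = 14, so x = 7.
Then 2E = 14 + 4·7 = 42, so E = 21, V = 2E/3 = 14, F = 2 + 7 = 9.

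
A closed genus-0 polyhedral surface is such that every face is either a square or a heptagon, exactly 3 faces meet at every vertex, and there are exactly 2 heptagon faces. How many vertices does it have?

Let x be the number of squares; then F = 2 + x.
Edge–face incidences: 2E = 7·2 + 4·x = 14 + 4x.
Every vertex has degree 3, so 3V = 2E.
Euler: V − E + F = 2 ⇒ (2E)/3 − E + (2 + x) = 2.
Multiply by 6: 2·(2E) − 3·(2E) + 6·(2 + x) = 12, i.e. 12 + 6x − (14 + 4x) = 12.
Collecting terms: 2x − 2 = 12, so 2x = 14, so x = 7.
Then 2E = 14 + 4·7 = 42, so E = 21, V = 2E/3 = 14, F = 2 + 7 = 9.

14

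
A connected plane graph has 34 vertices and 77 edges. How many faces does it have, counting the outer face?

Euler's formula for a connected plane graph: V − E + F = 2, so F = 2 − 34 + 77 = 45.

45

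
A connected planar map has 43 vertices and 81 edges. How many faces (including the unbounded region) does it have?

Euler's formula for a connected plane graph: V − E + F = 2, so F = 2 − 43 + 81 = 40.

40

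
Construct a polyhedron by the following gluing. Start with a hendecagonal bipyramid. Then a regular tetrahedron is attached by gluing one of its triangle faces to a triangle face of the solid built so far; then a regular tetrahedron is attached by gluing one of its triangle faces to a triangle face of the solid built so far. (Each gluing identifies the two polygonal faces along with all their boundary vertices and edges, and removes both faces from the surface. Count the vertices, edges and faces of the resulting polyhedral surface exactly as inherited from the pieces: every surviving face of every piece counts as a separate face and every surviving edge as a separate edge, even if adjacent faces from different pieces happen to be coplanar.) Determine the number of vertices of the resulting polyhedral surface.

15

A hendecagonal bipyramid: V=13, E=33, F=22.
Attach a regular tetrahedron (V=4, E=6, F=4) along a 3-gon: merge 3 vertices and 3 edges, delete both glued faces → V=14, E=36, F=24.
Attach a regular tetrahedron (V=4, E=6, F=4) along a 3-gon: merge 3 vertices and 3 edges, delete both glued faces → V=15, E=39, F=26.
Check: V − E + F = 15 − 39 + 26 = 2.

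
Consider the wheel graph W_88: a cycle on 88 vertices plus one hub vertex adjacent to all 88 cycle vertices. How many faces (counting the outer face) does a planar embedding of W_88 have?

89

W_88 has V = 88 + 1 = 89 vertices and E = 2·88 = 176 edges.
By Euler's formula F = 2 − V + E = 2 − 89 + 176 = 89.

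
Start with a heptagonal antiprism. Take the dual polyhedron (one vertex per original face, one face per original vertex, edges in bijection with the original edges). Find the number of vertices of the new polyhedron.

The base solid has V = 14, E = 28, F = 16.
The dual swaps V and F and preserves E: V′ = F = 16, E′ = E = 28, F′ = V = 14.

16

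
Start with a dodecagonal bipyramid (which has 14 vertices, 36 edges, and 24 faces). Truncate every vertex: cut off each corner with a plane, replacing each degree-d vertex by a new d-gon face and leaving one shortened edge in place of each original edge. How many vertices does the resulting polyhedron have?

72

Truncation replaces each original edge-end by a new vertex, so V′ = 2E = 72.
Each original edge survives, and each old vertex of degree d contributes d new edges; summing degrees gives Σd = 2E, so E′ = E + 2E = 3E = 108.
Each original face survives and each original vertex becomes one new face: F′ = F + V = 38.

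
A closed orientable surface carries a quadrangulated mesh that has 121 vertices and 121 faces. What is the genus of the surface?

Every face is a square, so 2E = 4·121 = 484, giving E = 242.
χ = V − E + F = 121 − 242 + 121 = 0.
For a closed orientable surface χ = 2 − 2g, so g = (2 − (0))/2 = 1.

1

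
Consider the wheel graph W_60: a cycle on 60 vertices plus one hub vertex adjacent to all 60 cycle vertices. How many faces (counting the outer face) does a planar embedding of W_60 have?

61

W_60 has V = 60 + 1 = 61 vertices and E = 2·60 = 120 edges.
By Euler's formula F = 2 − V + E = 2 − 61 + 120 = 61.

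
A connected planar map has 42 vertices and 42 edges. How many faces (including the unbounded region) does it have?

2

Euler's formula for a connected plane graph: V − E + F = 2, so F = 2 − 42 + 42 = 2.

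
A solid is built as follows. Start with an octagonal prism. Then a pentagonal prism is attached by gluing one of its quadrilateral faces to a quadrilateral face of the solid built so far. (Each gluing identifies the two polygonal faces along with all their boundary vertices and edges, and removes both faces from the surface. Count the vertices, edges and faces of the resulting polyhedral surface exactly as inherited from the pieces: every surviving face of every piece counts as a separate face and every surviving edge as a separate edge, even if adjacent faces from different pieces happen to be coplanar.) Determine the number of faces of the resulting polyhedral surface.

15

An octagonal prism: V=16, E=24, F=10.
Attach a pentagonal prism (V=10, E=15, F=7) along a 4-gon: merge 4 vertices and 4 edges, delete both glued faces → V=22, E=35, F=15.
Check: V − E + F = 22 − 35 + 15 = 2.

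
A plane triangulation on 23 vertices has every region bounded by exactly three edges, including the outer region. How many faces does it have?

In a plane triangulation 3F = 2E and V − E + F = 2, so F = 2V − 4 = 2·23 − 4 = 42.

42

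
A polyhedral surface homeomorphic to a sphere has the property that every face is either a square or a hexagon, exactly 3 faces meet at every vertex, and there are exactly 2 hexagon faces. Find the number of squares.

Let x be the number of squares; then F = 2 + x.
Edge–face incidences: 2E = 6·2 + 4·x = 12 + 4x.
Every vertex has degree 3, so 3V = 2E.
Euler: V − E + F = 2 ⇒ (2E)/3 − E + (2 + x) = 2.
Multiply by 6: 2·(2E) − 3·(2E) + 6·(2 + x) = 12, i.e. 12 + 6x − (12 + 4x) = 12.
Collecting terms: 2x = 12, so x = 6.
Then 2E = 12 + 4·6 = 36, so E = 18, V = 2E/3 = 12, F = 2 + 6 = 8.

6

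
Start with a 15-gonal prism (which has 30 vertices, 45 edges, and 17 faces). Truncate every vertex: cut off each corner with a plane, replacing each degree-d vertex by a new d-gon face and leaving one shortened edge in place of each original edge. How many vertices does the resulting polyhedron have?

90

Truncation replaces each original edge-end by a new vertex, so V′ = 2E = 90.
Each original edge survives, and each old vertex of degree d contributes d new edges; summing degrees gives Σd = 2E, so E′ = E + 2E = 3E = 135.
Each original face survives and each original vertex becomes one new face: F′ = F + V = 47.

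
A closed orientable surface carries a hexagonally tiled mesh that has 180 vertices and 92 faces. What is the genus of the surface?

3

Every face is a hexagon, so 2E = 6·92 = 552, giving E = 276.
χ = V − E + F = 180 − 276 + 92 = -4.
For a closed orientable surface χ = 2 − 2g, so g = (2 − (-4))/2 = 3.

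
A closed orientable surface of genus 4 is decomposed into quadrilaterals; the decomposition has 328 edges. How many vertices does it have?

χ = 2 − 2·4 = -6, and every face is a square so 4F = 2E.
F = 2E/4 = 164. Then V = -6 + E − F = -6 + 328 − 164 = 158.

158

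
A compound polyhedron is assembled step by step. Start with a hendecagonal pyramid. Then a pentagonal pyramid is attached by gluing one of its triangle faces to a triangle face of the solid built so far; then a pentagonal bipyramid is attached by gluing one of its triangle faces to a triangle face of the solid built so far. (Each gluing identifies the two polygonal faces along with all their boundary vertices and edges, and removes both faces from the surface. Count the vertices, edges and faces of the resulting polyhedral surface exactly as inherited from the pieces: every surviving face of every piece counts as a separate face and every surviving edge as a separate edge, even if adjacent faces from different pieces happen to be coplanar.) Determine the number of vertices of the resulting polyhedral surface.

19

A hendecagonal pyramid: V=12, E=22, F=12.
Attach a pentagonal pyramid (V=6, E=10, F=6) along a 3-gon: merge 3 vertices and 3 edges, delete both glued faces → V=15, E=29, F=16.
Attach a pentagonal bipyramid (V=7, E=15, F=10) along a 3-gon: merge 3 vertices and 3 edges, delete both glued faces → V=19, E=41, F=24.
Check: V − E + F = 19 − 41 + 24 = 2.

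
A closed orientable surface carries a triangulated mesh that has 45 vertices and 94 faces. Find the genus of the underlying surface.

2

Every face is a triangle, so 2E = 3·94 = 282, giving E = 141.
χ = V − E + F = 45 − 141 + 94 = -2.
For a closed orientable surface χ = 2 − 2g, so g = (2 − (-2))/2 = 2.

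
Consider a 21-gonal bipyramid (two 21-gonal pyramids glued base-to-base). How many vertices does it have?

23

A bipyramid over an n-gon has 2n triangular faces and n + 2 vertices: V = 21 + 2 = 23, E = 3·21 = 63, F = 2·21 = 42.
Check: V − E + F = 23 − 63 + 42 = 2.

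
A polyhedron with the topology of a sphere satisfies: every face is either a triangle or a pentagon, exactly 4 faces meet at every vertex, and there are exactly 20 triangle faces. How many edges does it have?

Let x be the number of pentagons; then F = 20 + x.
Edge–face incidences: 2E = 3·20 + 5·x = 60 + 5x.
Every vertex has degree 4, so 4V = 2E.
Euler: V − E + F = 2 ⇒ (2E)/4 − E + (20 + x) = 2.
Multiply by 8: 2·(2E) − 4·(2E) + 8·(20 + x) = 16, i.e. 160 + 8x − 2·(60 + 5x) = 16.
Collecting terms: −2x + 40 = 16, so −2x = −24, so x = 12.
Then 2E = 60 + 5·12 = 120, so E = 60, V = 2E/4 = 30, F = 20 + 12 = 32.

60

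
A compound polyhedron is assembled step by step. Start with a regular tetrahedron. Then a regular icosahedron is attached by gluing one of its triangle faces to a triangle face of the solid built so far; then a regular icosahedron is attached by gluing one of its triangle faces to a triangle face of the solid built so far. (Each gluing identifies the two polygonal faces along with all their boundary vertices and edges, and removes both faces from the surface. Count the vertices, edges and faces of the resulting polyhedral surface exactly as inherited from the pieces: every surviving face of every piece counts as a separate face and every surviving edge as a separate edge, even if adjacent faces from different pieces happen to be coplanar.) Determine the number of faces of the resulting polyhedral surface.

A regular tetrahedron: V=4, E=6, F=4.
Attach a regular icosahedron (V=12, E=30, F=20) along a 3-gon: merge 3 vertices and 3 edges, delete both glued faces → V=13, E=33, F=22.
Attach a regular icosahedron (V=12, E=30, F=20) along a 3-gon: merge 3 vertices and 3 edges, delete both glued faces → V=22, E=60, F=40.
Check: V − E + F = 22 − 60 + 40 = 2.

40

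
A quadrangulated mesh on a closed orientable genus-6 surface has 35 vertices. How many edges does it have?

90

χ = 2 − 2·6 = -10, and every face is a square so 4F = 2E.
V − E + F = -10 with E = 4F/2 gives 35 − (4/2 − 1)·F = -10, so F = 45 and E = 90.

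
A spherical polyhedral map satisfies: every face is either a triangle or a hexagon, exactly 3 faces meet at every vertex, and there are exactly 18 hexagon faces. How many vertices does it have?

40

Let x be the number of triangles; then F = 18 + x.
Edge–face incidences: 2E = 6·18 + 3·x = 108 + 3x.
Every vertex has degree 3, so 3V = 2E.
Euler: V − E + F = 2 ⇒ (2E)/3 − E + (18 + x) = 2.
Multiply by 6: 2·(2E) − 3·(2E) + 6·(18 + x) = 12, i.e. 108 + 6x − (108 + 3x) = 12.
Collecting terms: 3x = 12, so x = 4.
Then 2E = 108 + 3·4 = 120, so E = 60, V = 2E/3 = 40, F = 18 + 4 = 22.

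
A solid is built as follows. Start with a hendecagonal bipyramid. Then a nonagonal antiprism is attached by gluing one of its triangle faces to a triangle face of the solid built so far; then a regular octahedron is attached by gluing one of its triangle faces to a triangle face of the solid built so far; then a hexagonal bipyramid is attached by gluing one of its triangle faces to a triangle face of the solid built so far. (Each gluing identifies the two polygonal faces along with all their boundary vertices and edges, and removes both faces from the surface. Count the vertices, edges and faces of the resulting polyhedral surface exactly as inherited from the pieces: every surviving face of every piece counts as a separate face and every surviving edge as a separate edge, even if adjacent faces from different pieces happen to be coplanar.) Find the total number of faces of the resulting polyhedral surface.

56

A hendecagonal bipyramid: V=13, E=33, F=22.
Attach a nonagonal antiprism (V=18, E=36, F=20) along a 3-gon: merge 3 vertices and 3 edges, delete both glued faces → V=28, E=66, F=40.
Attach a regular octahedron (V=6, E=12, F=8) along a 3-gon: merge 3 vertices and 3 edges, delete both glued faces → V=31, E=75, F=46.
Attach a hexagonal bipyramid (V=8, E=18, F=12) along a 3-gon: merge 3 vertices and 3 edges, delete both glued faces → V=36, E=90, F=56.
Check: V − E + F = 36 − 90 + 56 = 2.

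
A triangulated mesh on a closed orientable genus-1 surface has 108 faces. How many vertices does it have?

χ = 2 − 2·1 = 0, and every face is a triangle so 3F = 2E.
E = 3·108/2 = 162. Then V = 0 + E − F = 0 + 162 − 108 = 54.

54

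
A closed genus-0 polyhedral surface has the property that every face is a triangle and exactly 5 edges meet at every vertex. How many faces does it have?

Each face has 3 edges and each edge borders two faces, so 2E = 3F.
Each vertex has degree 5, so 5V = 2E and hence V = 3F/5.
Euler: V − E + F = 2 ⇒ (3F/5) − (3F/2) + F = 2.
Multiply by 10: (6 − 15 + 10)F = 20, i.e. 1F = 20.
So F = 20, E = 3·20/2 = 30, V = 3·20/5 = 12.

20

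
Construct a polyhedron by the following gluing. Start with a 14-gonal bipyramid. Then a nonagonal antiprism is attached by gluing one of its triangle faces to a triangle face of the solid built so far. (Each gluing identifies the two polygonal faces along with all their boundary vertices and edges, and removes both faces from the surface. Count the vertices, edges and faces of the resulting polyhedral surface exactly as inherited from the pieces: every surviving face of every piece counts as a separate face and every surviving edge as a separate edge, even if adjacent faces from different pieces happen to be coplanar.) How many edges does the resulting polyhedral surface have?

75

A 14-gonal bipyramid: V=16, E=42, F=28.
Attach a nonagonal antiprism (V=18, E=36, F=20) along a 3-gon: merge 3 vertices and 3 edges, delete both glued faces → V=31, E=75, F=46.
Check: V − E + F = 31 − 75 + 46 = 2.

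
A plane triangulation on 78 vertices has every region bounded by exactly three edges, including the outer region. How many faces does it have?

152

In a plane triangulation 3F = 2E and V − E + F = 2, so F = 2V − 4 = 2·78 − 4 = 152.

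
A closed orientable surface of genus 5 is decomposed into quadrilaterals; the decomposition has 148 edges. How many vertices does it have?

66

χ = 2 − 2·5 = -8, and every face is a square so 4F = 2E.
F = 2E/4 = 74. Then V = -8 + E − F = -8 + 148 − 74 = 66.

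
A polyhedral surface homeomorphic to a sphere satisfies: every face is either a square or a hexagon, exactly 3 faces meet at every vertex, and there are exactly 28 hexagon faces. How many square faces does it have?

6

Let x be the number of squares; then F = 28 + x.
Edge–face incidences: 2E = 6·28 + 4·x = 168 + 4x.
Every vertex has degree 3, so 3V = 2E.
Euler: V − E + F = 2 ⇒ (2E)/3 − E + (28 + x) = 2.
Multiply by 6: 2·(2E) − 3·(2E) + 6·(28 + x) = 12, i.e. 168 + 6x − (168 + 4x) = 12.
Collecting terms: 2x = 12, so x = 6.
Then 2E = 168 + 4·6 = 192, so E = 96, V = 2E/3 = 64, F = 28 + 6 = 34.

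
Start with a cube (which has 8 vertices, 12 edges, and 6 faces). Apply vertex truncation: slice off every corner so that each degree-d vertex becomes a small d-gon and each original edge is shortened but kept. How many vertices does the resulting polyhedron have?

Truncation replaces each original edge-end by a new vertex, so V′ = 2E = 24.
Each original edge survives, and each old vertex of degree d contributes d new edges; summing degrees gives Σd = 2E, so E′ = E + 2E = 3E = 36.
Each original face survives and each original vertex becomes one new face: F′ = F + V = 14.

24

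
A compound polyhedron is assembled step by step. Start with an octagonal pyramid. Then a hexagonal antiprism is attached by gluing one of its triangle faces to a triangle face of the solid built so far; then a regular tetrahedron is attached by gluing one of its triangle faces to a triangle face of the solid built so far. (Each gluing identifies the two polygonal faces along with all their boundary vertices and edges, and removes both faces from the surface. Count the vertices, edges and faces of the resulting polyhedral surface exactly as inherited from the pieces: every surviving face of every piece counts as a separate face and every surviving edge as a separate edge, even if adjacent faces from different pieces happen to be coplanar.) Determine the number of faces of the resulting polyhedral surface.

An octagonal pyramid: V=9, E=16, F=9.
Attach a hexagonal antiprism (V=12, E=24, F=14) along a 3-gon: merge 3 vertices and 3 edges, delete both glued faces → V=18, E=37, F=21.
Attach a regular tetrahedron (V=4, E=6, F=4) along a 3-gon: merge 3 vertices and 3 edges, delete both glued faces → V=19, E=40, F=23.
Check: V − E + F = 19 − 40 + 23 = 2.

23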